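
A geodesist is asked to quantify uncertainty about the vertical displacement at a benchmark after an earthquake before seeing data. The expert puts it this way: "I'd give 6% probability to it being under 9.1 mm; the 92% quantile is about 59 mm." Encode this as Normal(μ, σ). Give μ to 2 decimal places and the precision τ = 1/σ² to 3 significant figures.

μ = 35.31, τ = 0.00352

For Normal(μ,σ), the p-quantile is μ + z_p·σ. Here z_{0.06} = -1.555, z_{0.92} = 1.405.
So 9.1 = μ − 1.555σ and 59 = μ + 1.405σ.
Subtracting: σ = (59 − 9.1)/(1.405 − (-1.555)) = 16.86.
Then μ = 9.1 − (-1.555)·16.86 = 35.31.
Precision τ = 1/σ² = 1/16.86² = 0.00352.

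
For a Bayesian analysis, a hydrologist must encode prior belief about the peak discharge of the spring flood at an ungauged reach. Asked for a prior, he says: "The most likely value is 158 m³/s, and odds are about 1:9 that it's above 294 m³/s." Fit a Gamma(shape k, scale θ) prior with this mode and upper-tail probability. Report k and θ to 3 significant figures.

Gamma(k,θ) with k>1 has mode (k−1)θ, so θ = 158/(k−1).
Need P(X < 294) = 0.9 with θ tied to k this way. Start at k = 2, θ = 158: P(X<294) ≈ 0.555.
Too low — raise k to concentrate. Iterating converges to k ≈ 5.95.
Then θ = 158/(5.95−1) ≈ 31.9.

k ≈ 5.95, θ ≈ 31.9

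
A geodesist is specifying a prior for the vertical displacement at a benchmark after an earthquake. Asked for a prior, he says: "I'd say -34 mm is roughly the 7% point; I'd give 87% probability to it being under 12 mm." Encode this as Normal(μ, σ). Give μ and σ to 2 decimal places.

The p-quantile of Normal(μ,σ) is μ + z_p·σ, with z_{0.07} = -1.476 and z_{0.87} = 1.126.
Eliminate σ: μ = (z₂·x₁ − z₁·x₂)/(z₂ − z₁) = (1.126·-34 − (-1.476)·12)/2.602 = -7.91.
Then σ = (x₂ − x₁)/(z₂ − z₁) = (12 − -34)/2.602 = 17.68.

μ = -7.91, σ = 17.68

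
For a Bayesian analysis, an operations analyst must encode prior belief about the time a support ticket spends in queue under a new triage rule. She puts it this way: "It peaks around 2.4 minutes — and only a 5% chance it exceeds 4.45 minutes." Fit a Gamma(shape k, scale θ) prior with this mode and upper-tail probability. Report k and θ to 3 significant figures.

Gamma(k,θ) with k>1 has mode (k−1)θ, so θ = 2.4/(k−1).
Need P(X < 4.45) = 0.95 with θ tied to k this way. Start at k = 2, θ = 2.4: P(X<4.45) ≈ 0.553.
Too low — raise k to concentrate. Iterating converges to k ≈ 8.3.
Then θ = 2.4/(8.3−1) ≈ 0.329.

k ≈ 8.3, θ ≈ 0.329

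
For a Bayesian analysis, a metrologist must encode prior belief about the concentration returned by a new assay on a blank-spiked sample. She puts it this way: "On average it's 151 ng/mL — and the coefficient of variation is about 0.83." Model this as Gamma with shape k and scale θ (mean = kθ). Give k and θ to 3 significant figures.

k ≈ 1.45, θ ≈ 104

For Gamma(k, scale θ): mean = kθ, variance = kθ², so CV = 1/√k.
CV = 0.83, hence k = 1/CV² = 1.45.
Then θ = mean/k = 151/1.45 = 104.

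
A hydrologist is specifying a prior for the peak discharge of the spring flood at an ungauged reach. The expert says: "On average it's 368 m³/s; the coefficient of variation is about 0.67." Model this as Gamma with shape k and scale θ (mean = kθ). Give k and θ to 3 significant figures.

For Gamma(k, scale θ): mean = kθ, variance = kθ², so CV = 1/√k.
CV = 0.67, hence k = 1/CV² = 2.23.
Then θ = mean/k = 368/2.23 = 165.

k ≈ 2.23, θ ≈ 165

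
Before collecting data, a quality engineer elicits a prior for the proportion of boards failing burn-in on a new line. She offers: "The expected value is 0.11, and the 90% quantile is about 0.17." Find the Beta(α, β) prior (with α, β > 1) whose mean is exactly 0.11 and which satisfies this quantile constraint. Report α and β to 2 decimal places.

With mean 0.11 fixed, write α = 0.11s, β = 0.89s where s = α+β.
Need P(θ < 0.17) = 0.9 under Beta(0.11s, 0.89s). Normal approximation: (q−m)/√(m(1−m)/s) ≈ z_{0.9} = 1.28, so s ≈ 0.11·0.89·(1.28)²/(0.17−0.11)² = 44.7.
At s = 44.7: P(θ<0.17) ≈ 0.893. Adjusting to match 0.9 gives s ≈ 48.21.
So α = 0.11·48.21 ≈ 5.30, β = 0.89·48.21 ≈ 42.91.

α ≈ 5.30, β ≈ 42.91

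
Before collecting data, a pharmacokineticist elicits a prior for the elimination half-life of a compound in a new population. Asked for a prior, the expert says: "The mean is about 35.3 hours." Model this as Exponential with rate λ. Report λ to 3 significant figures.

λ ≈ 0.0283

Exponential mean = 1/λ, so λ = 1/35.3 = 0.0283.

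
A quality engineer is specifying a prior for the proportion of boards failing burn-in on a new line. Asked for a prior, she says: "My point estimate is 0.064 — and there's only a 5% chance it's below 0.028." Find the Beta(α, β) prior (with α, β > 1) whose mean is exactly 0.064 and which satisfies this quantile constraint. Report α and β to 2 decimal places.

α ≈ 5.78, β ≈ 84.48

With mean 0.064 fixed, write α = 0.064s, β = 0.936s where s = α+β.
Need P(θ < 0.028) = 0.05 under Beta(0.064s, 0.936s). Normal approximation: (q−m)/√(m(1−m)/s) ≈ z_{0.05} = -1.64, so s ≈ 0.064·0.936·(-1.64)²/(0.028−0.064)² = 125.1.
At s = 125.1: P(θ<0.028) ≈ 0.024. Adjusting to match 0.05 gives s ≈ 90.25.
So α = 0.064·90.25 ≈ 5.78, β = 0.936·90.25 ≈ 84.48.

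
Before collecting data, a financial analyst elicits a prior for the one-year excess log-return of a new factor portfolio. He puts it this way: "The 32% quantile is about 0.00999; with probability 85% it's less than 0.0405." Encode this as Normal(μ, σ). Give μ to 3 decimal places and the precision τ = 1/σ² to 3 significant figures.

μ = 0.019, τ = 2430

The p-quantile of Normal(μ,σ) is μ + z_p·σ, with z_{0.32} = -0.4677 and z_{0.85} = 1.036.
Eliminate σ: μ = (z₂·x₁ − z₁·x₂)/(z₂ − z₁) = (1.036·0.00999 − (-0.4677)·0.0405)/1.504 = 0.019.
Then σ = (x₂ − x₁)/(z₂ − z₁) = (0.0405 − 0.00999)/1.504 = 0.020.
Precision τ = 1/σ² = 1/0.02028² = 2430.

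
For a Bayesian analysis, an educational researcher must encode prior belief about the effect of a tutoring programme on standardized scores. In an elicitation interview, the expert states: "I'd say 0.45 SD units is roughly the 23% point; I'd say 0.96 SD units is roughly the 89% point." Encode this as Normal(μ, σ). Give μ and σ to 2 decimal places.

The p-quantile of Normal(μ,σ) is μ + z_p·σ, with z_{0.23} = -0.7388 and z_{0.89} = 1.227.
Eliminate σ: μ = (z₂·x₁ − z₁·x₂)/(z₂ − z₁) = (1.227·0.45 − (-0.7388)·0.96)/1.965 = 0.64.
Then σ = (x₂ − x₁)/(z₂ − z₁) = (0.96 − 0.45)/1.965 = 0.26.

μ = 0.64, σ = 0.26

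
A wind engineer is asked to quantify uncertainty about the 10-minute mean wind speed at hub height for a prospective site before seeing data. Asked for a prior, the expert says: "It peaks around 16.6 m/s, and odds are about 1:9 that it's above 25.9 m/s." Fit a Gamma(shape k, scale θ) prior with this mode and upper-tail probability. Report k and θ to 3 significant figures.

k ≈ 10.5, θ ≈ 1.75

Gamma(k,θ) with k>1 has mode (k−1)θ, so θ = 16.6/(k−1).
Need P(X < 25.9) = 0.9 with θ tied to k this way. Start at k = 2, θ = 16.6: P(X<25.9) ≈ 0.462.
Too low — raise k to concentrate. Iterating converges to k ≈ 10.5.
Then θ = 16.6/(10.5−1) ≈ 1.75.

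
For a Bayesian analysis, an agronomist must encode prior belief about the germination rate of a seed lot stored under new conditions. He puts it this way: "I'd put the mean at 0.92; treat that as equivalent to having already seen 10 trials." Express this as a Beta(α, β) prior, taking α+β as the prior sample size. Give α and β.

Under the effective-sample-size interpretation, Beta(α, β) has prior mean α/(α+β) and prior sample size α+β.
So α+β = 10 and α/(α+β) = 0.92, giving α = 0.92·10 = 9.2 and β = 10 − 9.2 = 0.8.

α = 9.2, β = 0.8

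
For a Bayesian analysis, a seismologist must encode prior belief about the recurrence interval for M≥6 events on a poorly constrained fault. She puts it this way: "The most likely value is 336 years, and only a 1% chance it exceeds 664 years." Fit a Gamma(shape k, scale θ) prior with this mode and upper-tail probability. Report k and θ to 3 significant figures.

Gamma(k,θ) with k>1 has mode (k−1)θ, so θ = 336/(k−1).
Need P(X < 664) = 0.99 with θ tied to k this way. Start at k = 2, θ = 336: P(X<664) ≈ 0.588.
Too low — raise k to concentrate. Iterating converges to k ≈ 11.6.
Then θ = 336/(11.6−1) ≈ 31.7.

k ≈ 11.6, θ ≈ 31.7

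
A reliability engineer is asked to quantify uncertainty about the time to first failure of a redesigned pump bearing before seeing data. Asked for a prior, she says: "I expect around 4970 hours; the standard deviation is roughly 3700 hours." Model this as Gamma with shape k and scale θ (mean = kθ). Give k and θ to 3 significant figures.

For Gamma(k, scale θ): mean = kθ, variance = kθ², so CV = 1/√k.
CV = SD/mean = 3700/4970 = 0.7445, hence k = 1/CV² = 1.8.
Then θ = mean/k = 4970/1.8 = 2750.

k ≈ 1.8, θ ≈ 2750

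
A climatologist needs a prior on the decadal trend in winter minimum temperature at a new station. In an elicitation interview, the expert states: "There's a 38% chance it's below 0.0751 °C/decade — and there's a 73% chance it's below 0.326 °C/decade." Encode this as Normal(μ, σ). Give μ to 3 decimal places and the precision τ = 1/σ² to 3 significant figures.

μ = 0.159, τ = 13.4

For Normal(μ,σ), the p-quantile is μ + z_p·σ. Here z_{0.38} = -0.3055, z_{0.73} = 0.6128.
So 0.0751 = μ − 0.3055σ and 0.326 = μ + 0.6128σ.
Subtracting: σ = (0.326 − 0.0751)/(0.6128 − (-0.3055)) = 0.273.
Then μ = 0.0751 − (-0.3055)·0.273 = 0.159.
Precision τ = 1/σ² = 1/0.2732² = 13.4.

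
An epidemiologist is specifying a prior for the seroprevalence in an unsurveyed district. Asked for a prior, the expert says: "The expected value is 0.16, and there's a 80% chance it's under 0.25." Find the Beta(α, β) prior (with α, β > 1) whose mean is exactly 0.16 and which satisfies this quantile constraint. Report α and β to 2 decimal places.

α ≈ 1.45, β ≈ 7.62

With mean 0.16 fixed, write α = 0.16s, β = 0.84s where s = α+β.
Need P(θ < 0.25) = 0.8 under Beta(0.16s, 0.84s). Normal approximation: (q−m)/√(m(1−m)/s) ≈ z_{0.8} = 0.842, so s ≈ 0.16·0.84·(0.842)²/(0.25−0.16)² = 11.8.
At s = 11.8: P(θ<0.25) ≈ 0.818. Adjusting to match 0.8 gives s ≈ 9.07.
So α = 0.16·9.07 ≈ 1.45, β = 0.84·9.07 ≈ 7.62.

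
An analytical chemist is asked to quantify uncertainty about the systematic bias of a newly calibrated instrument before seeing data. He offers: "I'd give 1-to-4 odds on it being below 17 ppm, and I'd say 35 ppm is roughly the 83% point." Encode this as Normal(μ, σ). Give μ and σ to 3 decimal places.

The p-quantile of Normal(μ,σ) is μ + z_p·σ, with z_{0.2} = -0.8416 and z_{0.83} = 0.9542.
Eliminate σ: μ = (z₂·x₁ − z₁·x₂)/(z₂ − z₁) = (0.9542·17 − (-0.8416)·35)/1.796 = 25.436.
Then σ = (x₂ − x₁)/(z₂ − z₁) = (35 − 17)/1.796 = 10.023.

μ = 25.436, σ = 10.023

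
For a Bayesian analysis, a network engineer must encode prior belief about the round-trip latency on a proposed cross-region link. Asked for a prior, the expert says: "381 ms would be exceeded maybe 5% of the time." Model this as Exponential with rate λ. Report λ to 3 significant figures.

P(T > 381.0) = e^(−λ·381.0) = 0.05, so λ = −ln(0.05)/381.0 = 0.00786.

λ ≈ 0.00786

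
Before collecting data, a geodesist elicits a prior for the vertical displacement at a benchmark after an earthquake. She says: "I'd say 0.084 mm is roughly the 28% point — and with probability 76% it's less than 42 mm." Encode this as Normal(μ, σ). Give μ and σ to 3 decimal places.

μ = 19.035, σ = 32.515

The p-quantile of Normal(μ,σ) is μ + z_p·σ, with z_{0.28} = -0.5828 and z_{0.76} = 0.7063.
Eliminate σ: μ = (z₂·x₁ − z₁·x₂)/(z₂ − z₁) = (0.7063·0.084 − (-0.5828)·42)/1.289 = 19.035.
Then σ = (x₂ − x₁)/(z₂ − z₁) = (42 − 0.084)/1.289 = 32.515.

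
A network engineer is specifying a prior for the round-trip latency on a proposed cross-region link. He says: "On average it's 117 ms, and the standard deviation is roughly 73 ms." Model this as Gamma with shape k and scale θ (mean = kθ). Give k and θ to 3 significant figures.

For Gamma(k, scale θ): mean = kθ, variance = kθ², so CV = 1/√k.
CV = SD/mean = 73/117 = 0.6239, hence k = 1/CV² = 2.57.
Then θ = mean/k = 117/2.57 = 45.5.

k ≈ 2.57, θ ≈ 45.5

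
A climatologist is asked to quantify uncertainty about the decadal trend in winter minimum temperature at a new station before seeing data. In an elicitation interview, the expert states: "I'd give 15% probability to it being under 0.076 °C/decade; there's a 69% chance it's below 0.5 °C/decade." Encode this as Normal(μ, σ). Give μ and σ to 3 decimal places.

The p-quantile of Normal(μ,σ) is μ + z_p·σ, with z_{0.15} = -1.036 and z_{0.69} = 0.4959.
Eliminate σ: μ = (z₂·x₁ − z₁·x₂)/(z₂ − z₁) = (0.4959·0.076 − (-1.036)·0.5)/1.532 = 0.363.
Then σ = (x₂ − x₁)/(z₂ − z₁) = (0.5 − 0.076)/1.532 = 0.277.

μ = 0.363, σ = 0.277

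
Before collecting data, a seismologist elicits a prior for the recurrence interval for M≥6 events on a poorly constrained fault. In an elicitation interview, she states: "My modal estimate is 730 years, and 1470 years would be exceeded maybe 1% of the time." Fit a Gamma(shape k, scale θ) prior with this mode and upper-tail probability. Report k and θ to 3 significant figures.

k ≈ 11, θ ≈ 72.9

Gamma(k,θ) with k>1 has mode (k−1)θ, so θ = 730/(k−1).
Need P(X < 1470) = 0.99 with θ tied to k this way. Start at k = 2, θ = 730: P(X<1470) ≈ 0.598.
Too low — raise k to concentrate. Iterating converges to k ≈ 11.
Then θ = 730/(11−1) ≈ 72.9.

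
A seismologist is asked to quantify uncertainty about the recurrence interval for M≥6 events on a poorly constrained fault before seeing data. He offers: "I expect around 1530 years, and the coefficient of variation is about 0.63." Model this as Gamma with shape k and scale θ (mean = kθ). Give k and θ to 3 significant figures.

For Gamma(k, scale θ): mean = kθ, variance = kθ², so CV = 1/√k.
CV = 0.63, hence k = 1/CV² = 2.52.
Then θ = mean/k = 1530/2.52 = 607.

k ≈ 2.52, θ ≈ 607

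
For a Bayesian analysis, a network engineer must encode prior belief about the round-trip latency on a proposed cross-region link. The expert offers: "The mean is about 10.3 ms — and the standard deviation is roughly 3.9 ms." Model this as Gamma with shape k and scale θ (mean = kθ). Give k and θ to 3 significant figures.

For Gamma(k, scale θ): mean = kθ, variance = kθ², so CV = 1/√k.
CV = SD/mean = 3.9/10.3 = 0.3786, hence k = 1/CV² = 6.98.
Then θ = mean/k = 10.3/6.98 = 1.48.

k ≈ 6.98, θ ≈ 1.48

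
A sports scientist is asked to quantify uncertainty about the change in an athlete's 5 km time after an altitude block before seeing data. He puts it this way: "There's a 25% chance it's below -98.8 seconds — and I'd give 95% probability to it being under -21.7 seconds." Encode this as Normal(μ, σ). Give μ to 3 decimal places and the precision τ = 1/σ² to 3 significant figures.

μ = -76.378, τ = 0.000905

The p-quantile of Normal(μ,σ) is μ + z_p·σ, with z_{0.25} = -0.6745 and z_{0.95} = 1.645.
Eliminate σ: μ = (z₂·x₁ − z₁·x₂)/(z₂ − z₁) = (1.645·-98.8 − (-0.6745)·-21.7)/2.319 = -76.378.
Then σ = (x₂ − x₁)/(z₂ − z₁) = (-21.7 − -98.8)/2.319 = 33.242.
Precision τ = 1/σ² = 1/33.24² = 0.000905.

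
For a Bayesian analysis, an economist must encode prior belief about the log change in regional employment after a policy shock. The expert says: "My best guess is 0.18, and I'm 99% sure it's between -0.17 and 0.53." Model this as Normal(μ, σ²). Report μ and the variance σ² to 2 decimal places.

A symmetric 99% interval runs μ ± z·σ with z = 2.576.
Half-width = 0.35, so σ = 0.35/2.576 = 0.136 and σ² = 0.02.
μ is the stated best guess, 0.18.

μ = 0.18, σ² = 0.02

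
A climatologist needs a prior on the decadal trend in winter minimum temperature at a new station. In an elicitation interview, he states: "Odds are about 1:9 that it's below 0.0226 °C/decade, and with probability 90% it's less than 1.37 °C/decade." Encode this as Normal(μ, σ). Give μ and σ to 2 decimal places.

μ = 0.70, σ = 0.53

The p-quantile of Normal(μ,σ) is μ + z_p·σ, with z_{0.1} = -1.282 and z_{0.9} = 1.282.
Eliminate σ: μ = (z₂·x₁ − z₁·x₂)/(z₂ − z₁) = (1.282·0.0226 − (-1.282)·1.37)/2.563 = 0.70.
Then σ = (x₂ − x₁)/(z₂ − z₁) = (1.37 − 0.0226)/2.563 = 0.53.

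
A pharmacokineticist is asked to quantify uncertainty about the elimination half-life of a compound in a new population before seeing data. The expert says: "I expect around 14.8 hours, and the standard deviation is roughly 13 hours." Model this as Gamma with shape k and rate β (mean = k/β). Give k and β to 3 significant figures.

For Gamma(k, rate β): mean = k/β, variance = k/β², so CV = 1/√k.
CV = SD/mean = 13/14.8 = 0.8784, hence k = 1/CV² = 1.3.
Then β = k/mean = 1.3/14.8 = 0.0876.

k ≈ 1.3, β ≈ 0.0876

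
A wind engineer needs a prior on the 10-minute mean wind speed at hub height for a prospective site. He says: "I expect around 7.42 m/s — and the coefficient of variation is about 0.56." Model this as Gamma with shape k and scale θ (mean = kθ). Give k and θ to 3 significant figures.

For Gamma(k, scale θ): mean = kθ, variance = kθ², so CV = 1/√k.
CV = 0.56, hence k = 1/CV² = 3.19.
Then θ = mean/k = 7.42/3.19 = 2.33.

k ≈ 3.19, θ ≈ 2.33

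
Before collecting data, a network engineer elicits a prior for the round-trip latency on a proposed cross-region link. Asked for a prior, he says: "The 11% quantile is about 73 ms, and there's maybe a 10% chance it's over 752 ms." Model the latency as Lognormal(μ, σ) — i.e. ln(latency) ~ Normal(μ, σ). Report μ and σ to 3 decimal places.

If T ~ Lognormal(μ,σ) then ln T ~ Normal(μ,σ), so the p-quantile of ln T is μ + z_p·σ.
ln(73) = 4.29 and ln(752) = 6.623; z_{0.11} = -1.227, z_{0.9} = 1.282.
σ = (6.623 − 4.29)/(1.282 − (-1.227)) = 0.930.
μ = 4.29 − (-1.227)·0.930 = 5.431.

μ ≈ 5.431, σ ≈ 0.930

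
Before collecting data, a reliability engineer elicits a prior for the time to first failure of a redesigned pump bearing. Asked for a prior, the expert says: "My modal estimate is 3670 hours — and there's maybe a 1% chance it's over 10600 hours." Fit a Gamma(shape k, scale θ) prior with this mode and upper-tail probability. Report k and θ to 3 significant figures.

k ≈ 5.04, θ ≈ 909

Gamma(k,θ) with k>1 has mode (k−1)θ, so θ = 3670/(k−1).
Need P(X < 10600) = 0.99 with θ tied to k this way. Start at k = 2, θ = 3670: P(X<10600) ≈ 0.784.
Too low — raise k to concentrate. Iterating converges to k ≈ 5.04.
Then θ = 3670/(5.04−1) ≈ 909.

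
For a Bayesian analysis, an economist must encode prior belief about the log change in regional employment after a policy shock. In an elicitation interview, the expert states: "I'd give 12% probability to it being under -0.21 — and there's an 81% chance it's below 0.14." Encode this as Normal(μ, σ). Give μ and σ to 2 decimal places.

The p-quantile of Normal(μ,σ) is μ + z_p·σ, with z_{0.12} = -1.175 and z_{0.81} = 0.8779.
Eliminate σ: μ = (z₂·x₁ − z₁·x₂)/(z₂ − z₁) = (0.8779·-0.21 − (-1.175)·0.14)/2.053 = -0.01.
Then σ = (x₂ − x₁)/(z₂ − z₁) = (0.14 − -0.21)/2.053 = 0.17.

μ = -0.01, σ = 0.17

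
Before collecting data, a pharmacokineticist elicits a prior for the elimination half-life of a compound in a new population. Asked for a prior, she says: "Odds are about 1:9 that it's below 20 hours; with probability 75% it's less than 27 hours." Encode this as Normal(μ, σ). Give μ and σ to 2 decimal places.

μ = 24.59, σ = 3.58

For Normal(μ,σ), the p-quantile is μ + z_p·σ. Here z_{0.1} = -1.282, z_{0.75} = 0.6745.
So 20 = μ − 1.282σ and 27 = μ + 0.6745σ.
Subtracting: σ = (27 − 20)/(0.6745 − (-1.282)) = 3.58.
Then μ = 20 − (-1.282)·3.58 = 24.59.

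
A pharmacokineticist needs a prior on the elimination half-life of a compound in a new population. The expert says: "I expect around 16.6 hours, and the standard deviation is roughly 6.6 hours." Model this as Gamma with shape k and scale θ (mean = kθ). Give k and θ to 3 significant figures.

For Gamma(k, scale θ): mean = kθ, variance = kθ², so CV = 1/√k.
CV = SD/mean = 6.6/16.6 = 0.3976, hence k = 1/CV² = 6.33.
Then θ = mean/k = 16.6/6.33 = 2.62.

k ≈ 6.33, θ ≈ 2.62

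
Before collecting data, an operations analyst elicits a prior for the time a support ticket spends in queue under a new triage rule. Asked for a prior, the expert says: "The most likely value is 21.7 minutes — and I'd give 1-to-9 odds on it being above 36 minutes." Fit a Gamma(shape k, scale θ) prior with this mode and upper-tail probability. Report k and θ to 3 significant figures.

k ≈ 8.37, θ ≈ 2.95

Gamma(k,θ) with k>1 has mode (k−1)θ, so θ = 21.7/(k−1).
Need P(X < 36) = 0.9 with θ tied to k this way. Start at k = 2, θ = 21.7: P(X<36) ≈ 0.494.
Too low — raise k to concentrate. Iterating converges to k ≈ 8.37.
Then θ = 21.7/(8.37−1) ≈ 2.95.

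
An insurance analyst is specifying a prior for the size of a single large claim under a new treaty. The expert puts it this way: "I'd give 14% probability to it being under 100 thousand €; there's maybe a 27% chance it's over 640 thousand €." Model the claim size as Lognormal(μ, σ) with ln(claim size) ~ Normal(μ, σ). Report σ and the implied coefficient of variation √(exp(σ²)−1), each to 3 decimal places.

σ ≈ 1.096, CV ≈ 1.525

If T ~ Lognormal(μ,σ) then ln T ~ Normal(μ,σ), so the p-quantile of ln T is μ + z_p·σ.
ln(100) = 4.605 and ln(640) = 6.461; z_{0.14} = -1.08, z_{0.73} = 0.6128.
σ = (6.461 − 4.605)/(0.6128 − (-1.08)) = 1.096.
μ = 4.605 − (-1.08)·1.096 = 5.790.
CV = √(exp(σ²)−1) = √(exp(1.2020)−1) = 1.525.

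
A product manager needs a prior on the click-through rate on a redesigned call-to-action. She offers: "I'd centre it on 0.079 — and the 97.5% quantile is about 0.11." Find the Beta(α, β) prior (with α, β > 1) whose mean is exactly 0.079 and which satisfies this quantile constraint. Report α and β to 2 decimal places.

α ≈ 26.67, β ≈ 310.90

With mean 0.079 fixed, write α = 0.079s, β = 0.921s where s = α+β.
Need P(θ < 0.11) = 0.975 under Beta(0.079s, 0.921s). Normal approximation: (q−m)/√(m(1−m)/s) ≈ z_{0.975} = 1.96, so s ≈ 0.079·0.921·(1.96)²/(0.11−0.079)² = 290.8.
At s = 290.8: P(θ<0.11) ≈ 0.966. Adjusting to match 0.975 gives s ≈ 337.57.
So α = 0.079·337.57 ≈ 26.67, β = 0.921·337.57 ≈ 310.90.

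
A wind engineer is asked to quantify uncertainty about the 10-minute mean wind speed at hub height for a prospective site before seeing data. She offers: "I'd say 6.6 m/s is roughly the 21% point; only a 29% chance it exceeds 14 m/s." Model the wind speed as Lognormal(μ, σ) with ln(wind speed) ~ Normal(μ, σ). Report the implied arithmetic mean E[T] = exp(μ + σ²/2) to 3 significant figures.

If T ~ Lognormal(μ,σ) then ln T ~ Normal(μ,σ), so the p-quantile of ln T is μ + z_p·σ.
ln(6.6) = 1.887 and ln(14) = 2.639; z_{0.21} = -0.8064, z_{0.71} = 0.5534.
σ = (2.639 − 1.887)/(0.5534 − (-0.8064)) = 0.553.
μ = 1.887 − (-0.8064)·0.553 = 2.333.
E[T] = exp(μ + σ²/2) = exp(2.333 + 0.1529) = 12 m/s.

E[T] ≈ 12 m/s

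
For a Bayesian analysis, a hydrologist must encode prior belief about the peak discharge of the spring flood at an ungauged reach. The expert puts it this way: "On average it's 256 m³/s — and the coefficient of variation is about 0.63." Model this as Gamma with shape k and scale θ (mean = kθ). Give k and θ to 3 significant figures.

For Gamma(k, scale θ): mean = kθ, variance = kθ², so CV = 1/√k.
CV = 0.63, hence k = 1/CV² = 2.52.
Then θ = mean/k = 256/2.52 = 102.

k ≈ 2.52, θ ≈ 102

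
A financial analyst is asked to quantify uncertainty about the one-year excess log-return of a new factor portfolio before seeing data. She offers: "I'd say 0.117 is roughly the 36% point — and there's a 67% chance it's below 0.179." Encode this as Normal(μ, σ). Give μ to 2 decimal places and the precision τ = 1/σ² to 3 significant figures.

For Normal(μ,σ), the p-quantile is μ + z_p·σ. Here z_{0.36} = -0.3585, z_{0.67} = 0.4399.
So 0.117 = μ − 0.3585σ and 0.179 = μ + 0.4399σ.
Subtracting: σ = (0.179 − 0.117)/(0.4399 − (-0.3585)) = 0.08.
Then μ = 0.117 − (-0.3585)·0.08 = 0.14.
Precision τ = 1/σ² = 1/0.07766² = 166.

μ = 0.14, τ = 166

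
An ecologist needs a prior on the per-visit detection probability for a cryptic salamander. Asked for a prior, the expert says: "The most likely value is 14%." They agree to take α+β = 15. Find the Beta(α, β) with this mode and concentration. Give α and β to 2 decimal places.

α = 2.82, β = 12.18

For α,β > 1 the Beta mode is (α−1)/(α+β−2). With α+β = 15, the mode is (α−1)/13.
Set (α−1)/13 = 0.14 → α = 1 + 0.14·13 = 2.82.
β = 15 − α = 12.18.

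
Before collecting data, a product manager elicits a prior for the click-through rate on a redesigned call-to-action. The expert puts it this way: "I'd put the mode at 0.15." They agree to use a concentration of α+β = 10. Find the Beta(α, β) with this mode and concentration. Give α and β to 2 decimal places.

For α,β > 1 the Beta mode is (α−1)/(α+β−2). With α+β = 10, the mode is (α−1)/8.
Set (α−1)/8 = 0.15 → α = 1 + 0.15·8 = 2.20.
β = 10 − α = 7.80.

α = 2.20, β = 7.80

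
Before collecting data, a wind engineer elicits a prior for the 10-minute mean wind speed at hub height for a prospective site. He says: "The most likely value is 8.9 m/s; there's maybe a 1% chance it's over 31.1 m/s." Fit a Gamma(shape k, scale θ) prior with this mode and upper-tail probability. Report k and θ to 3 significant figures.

k ≈ 3.77, θ ≈ 3.21

Gamma(k,θ) with k>1 has mode (k−1)θ, so θ = 8.9/(k−1).
Need P(X < 31.1) = 0.99 with θ tied to k this way. Start at k = 2, θ = 8.9: P(X<31.1) ≈ 0.864.
Too low — raise k to concentrate. Iterating converges to k ≈ 3.77.
Then θ = 8.9/(3.77−1) ≈ 3.21.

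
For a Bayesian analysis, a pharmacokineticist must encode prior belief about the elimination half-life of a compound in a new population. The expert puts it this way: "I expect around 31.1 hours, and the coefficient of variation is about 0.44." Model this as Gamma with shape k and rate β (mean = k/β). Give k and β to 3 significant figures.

k ≈ 5.17, β ≈ 0.166

For Gamma(k, rate β): mean = k/β, variance = k/β², so CV = 1/√k.
CV = 0.44, hence k = 1/CV² = 5.17.
Then β = k/mean = 5.17/31.1 = 0.166.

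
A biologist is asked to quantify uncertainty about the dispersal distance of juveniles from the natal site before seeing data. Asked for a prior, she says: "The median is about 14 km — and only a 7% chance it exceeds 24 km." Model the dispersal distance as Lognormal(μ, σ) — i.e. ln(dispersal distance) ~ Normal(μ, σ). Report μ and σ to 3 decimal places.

μ ≈ 2.639, σ ≈ 0.365

If T ~ Lognormal(μ,σ) then ln T ~ Normal(μ,σ), so the p-quantile of ln T is μ + z_p·σ.
ln(14) = 2.639 and ln(24) = 3.178; z_{0.5} = 0, z_{0.93} = 1.476.
σ = (3.178 − 2.639)/(1.476 − (0)) = 0.365.
μ = 2.639 − (0)·0.365 = 2.639.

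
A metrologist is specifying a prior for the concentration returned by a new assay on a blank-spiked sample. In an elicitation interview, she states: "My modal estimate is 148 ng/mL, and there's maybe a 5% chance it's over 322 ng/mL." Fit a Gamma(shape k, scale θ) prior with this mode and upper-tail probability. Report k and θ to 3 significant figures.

k ≈ 5.56, θ ≈ 32.5

Gamma(k,θ) with k>1 has mode (k−1)θ, so θ = 148/(k−1).
Need P(X < 322) = 0.95 with θ tied to k this way. Start at k = 2, θ = 148: P(X<322) ≈ 0.639.
Too low — raise k to concentrate. Iterating converges to k ≈ 5.56.
Then θ = 148/(5.56−1) ≈ 32.5.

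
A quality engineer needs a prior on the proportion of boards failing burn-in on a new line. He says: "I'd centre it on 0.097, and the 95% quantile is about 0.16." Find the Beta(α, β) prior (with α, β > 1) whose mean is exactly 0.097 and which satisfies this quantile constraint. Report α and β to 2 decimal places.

With mean 0.097 fixed, write α = 0.097s, β = 0.903s where s = α+β.
Need P(θ < 0.16) = 0.95 under Beta(0.097s, 0.903s). Normal approximation: (q−m)/√(m(1−m)/s) ≈ z_{0.95} = 1.64, so s ≈ 0.097·0.903·(1.64)²/(0.16−0.097)² = 59.7.
At s = 59.7: P(θ<0.16) ≈ 0.936. Adjusting to match 0.95 gives s ≈ 71.38.
So α = 0.097·71.38 ≈ 6.92, β = 0.903·71.38 ≈ 64.46.

α ≈ 6.92, β ≈ 64.46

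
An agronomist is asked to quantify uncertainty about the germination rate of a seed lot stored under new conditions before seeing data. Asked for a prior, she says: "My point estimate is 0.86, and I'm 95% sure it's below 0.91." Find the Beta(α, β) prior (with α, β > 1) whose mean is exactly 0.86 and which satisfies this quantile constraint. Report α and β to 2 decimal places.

α ≈ 95.54, β ≈ 15.55

With mean 0.86 fixed, write α = 0.86s, β = 0.14s where s = α+β.
Need P(θ < 0.91) = 0.95 under Beta(0.86s, 0.14s). Normal approximation: (q−m)/√(m(1−m)/s) ≈ z_{0.95} = 1.64, so s ≈ 0.86·0.14·(1.64)²/(0.91−0.86)² = 130.3.
At s = 130.3: P(θ<0.91) ≈ 0.963. Adjusting to match 0.95 gives s ≈ 111.09.
So α = 0.86·111.09 ≈ 95.54, β = 0.14·111.09 ≈ 15.55.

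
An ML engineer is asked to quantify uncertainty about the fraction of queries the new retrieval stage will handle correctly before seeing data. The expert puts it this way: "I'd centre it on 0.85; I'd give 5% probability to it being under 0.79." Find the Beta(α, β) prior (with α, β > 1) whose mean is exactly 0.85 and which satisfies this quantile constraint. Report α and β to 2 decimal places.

α ≈ 91.07, β ≈ 16.07

With mean 0.85 fixed, write α = 0.85s, β = 0.15s where s = α+β.
Need P(θ < 0.79) = 0.05 under Beta(0.85s, 0.15s). Normal approximation: (q−m)/√(m(1−m)/s) ≈ z_{0.05} = -1.64, so s ≈ 0.85·0.15·(-1.64)²/(0.79−0.85)² = 95.8.
At s = 95.8: P(θ<0.79) ≈ 0.059. Adjusting to match 0.05 gives s ≈ 107.14.
So α = 0.85·107.14 ≈ 91.07, β = 0.15·107.14 ≈ 16.07.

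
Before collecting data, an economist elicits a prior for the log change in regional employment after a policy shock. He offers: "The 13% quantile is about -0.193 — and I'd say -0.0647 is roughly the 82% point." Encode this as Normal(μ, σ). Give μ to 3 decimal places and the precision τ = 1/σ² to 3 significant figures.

The p-quantile of Normal(μ,σ) is μ + z_p·σ, with z_{0.13} = -1.126 and z_{0.82} = 0.9154.
Eliminate σ: μ = (z₂·x₁ − z₁·x₂)/(z₂ − z₁) = (0.9154·-0.193 − (-1.126)·-0.0647)/2.042 = -0.122.
Then σ = (x₂ − x₁)/(z₂ − z₁) = (-0.0647 − -0.193)/2.042 = 0.063.
Precision τ = 1/σ² = 1/0.06284² = 253.

μ = -0.122, τ = 253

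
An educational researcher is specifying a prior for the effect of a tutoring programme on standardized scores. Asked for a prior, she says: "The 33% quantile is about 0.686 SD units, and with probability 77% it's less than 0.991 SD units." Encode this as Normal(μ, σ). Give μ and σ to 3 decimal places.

μ = 0.800, σ = 0.259

For Normal(μ,σ), the p-quantile is μ + z_p·σ. Here z_{0.33} = -0.4399, z_{0.77} = 0.7388.
So 0.686 = μ − 0.4399σ and 0.991 = μ + 0.7388σ.
Subtracting: σ = (0.991 − 0.686)/(0.7388 − (-0.4399)) = 0.259.
Then μ = 0.686 − (-0.4399)·0.259 = 0.800.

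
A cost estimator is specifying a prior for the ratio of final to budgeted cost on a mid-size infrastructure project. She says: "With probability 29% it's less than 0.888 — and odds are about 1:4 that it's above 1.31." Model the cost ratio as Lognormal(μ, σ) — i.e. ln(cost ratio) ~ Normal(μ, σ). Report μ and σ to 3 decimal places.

μ ≈ 0.035, σ ≈ 0.279

If T ~ Lognormal(μ,σ) then ln T ~ Normal(μ,σ), so the p-quantile of ln T is μ + z_p·σ.
ln(0.888) = -0.1188 and ln(1.31) = 0.27; z_{0.29} = -0.5534, z_{0.8} = 0.8416.
σ = (0.27 − -0.1188)/(0.8416 − (-0.5534)) = 0.279.
μ = -0.1188 − (-0.5534)·0.279 = 0.035.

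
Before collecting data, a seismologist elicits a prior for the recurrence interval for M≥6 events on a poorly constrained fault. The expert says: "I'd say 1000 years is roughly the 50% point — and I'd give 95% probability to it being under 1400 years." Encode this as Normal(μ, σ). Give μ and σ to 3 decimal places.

The p-quantile of Normal(μ,σ) is μ + z_p·σ, with z_{0.5} = 0 and z_{0.95} = 1.645.
Eliminate σ: μ = (z₂·x₁ − z₁·x₂)/(z₂ − z₁) = (1.645·1000 − (0)·1400)/1.645 = 1000.000.
Then σ = (x₂ − x₁)/(z₂ − z₁) = (1400 − 1000)/1.645 = 243.183.

μ = 1000.000, σ = 243.183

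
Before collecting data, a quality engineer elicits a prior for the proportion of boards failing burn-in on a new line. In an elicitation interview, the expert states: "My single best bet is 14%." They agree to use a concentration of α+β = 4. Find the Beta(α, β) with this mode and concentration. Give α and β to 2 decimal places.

α = 1.28, β = 2.72

For α,β > 1 the Beta mode is (α−1)/(α+β−2). With α+β = 4, the mode is (α−1)/2.
Set (α−1)/2 = 0.14 → α = 1 + 0.14·2 = 1.28.
β = 4 − α = 2.72.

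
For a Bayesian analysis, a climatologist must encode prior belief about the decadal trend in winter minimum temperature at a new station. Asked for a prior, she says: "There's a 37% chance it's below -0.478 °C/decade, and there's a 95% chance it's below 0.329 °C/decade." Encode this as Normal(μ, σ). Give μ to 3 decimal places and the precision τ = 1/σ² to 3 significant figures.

For Normal(μ,σ), the p-quantile is μ + z_p·σ. Here z_{0.37} = -0.3319, z_{0.95} = 1.645.
So -0.478 = μ − 0.3319σ and 0.329 = μ + 1.645σ.
Subtracting: σ = (0.329 − -0.478)/(1.645 − (-0.3319)) = 0.408.
Then μ = -0.478 − (-0.3319)·0.408 = -0.343.
Precision τ = 1/σ² = 1/0.4083² = 6.

μ = -0.343, τ = 6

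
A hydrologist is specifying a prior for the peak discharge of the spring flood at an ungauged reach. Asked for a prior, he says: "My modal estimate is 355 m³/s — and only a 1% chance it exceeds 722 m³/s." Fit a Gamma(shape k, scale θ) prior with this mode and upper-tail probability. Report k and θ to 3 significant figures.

Gamma(k,θ) with k>1 has mode (k−1)θ, so θ = 355/(k−1).
Need P(X < 722) = 0.99 with θ tied to k this way. Start at k = 2, θ = 355: P(X<722) ≈ 0.603.
Too low — raise k to concentrate. Iterating converges to k ≈ 10.7.
Then θ = 355/(10.7−1) ≈ 36.5.

k ≈ 10.7, θ ≈ 36.5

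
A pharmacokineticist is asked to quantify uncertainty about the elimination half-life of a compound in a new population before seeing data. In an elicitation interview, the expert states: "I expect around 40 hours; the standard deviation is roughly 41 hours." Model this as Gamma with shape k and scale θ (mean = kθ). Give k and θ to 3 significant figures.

k ≈ 0.952, θ ≈ 42

For Gamma(k, scale θ): mean = kθ, variance = kθ², so CV = 1/√k.
CV = SD/mean = 41/40 = 1.025, hence k = 1/CV² = 0.952.
Then θ = mean/k = 40/0.952 = 42.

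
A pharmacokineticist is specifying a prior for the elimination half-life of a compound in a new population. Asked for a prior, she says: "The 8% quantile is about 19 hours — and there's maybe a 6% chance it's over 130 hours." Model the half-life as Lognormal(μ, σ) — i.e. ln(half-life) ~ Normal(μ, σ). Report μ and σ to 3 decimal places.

If T ~ Lognormal(μ,σ) then ln T ~ Normal(μ,σ), so the p-quantile of ln T is μ + z_p·σ.
ln(19) = 2.944 and ln(130) = 4.868; z_{0.08} = -1.405, z_{0.94} = 1.555.
σ = (4.868 − 2.944)/(1.555 − (-1.405)) = 0.650.
μ = 2.944 − (-1.405)·0.650 = 3.857.

μ ≈ 3.857, σ ≈ 0.650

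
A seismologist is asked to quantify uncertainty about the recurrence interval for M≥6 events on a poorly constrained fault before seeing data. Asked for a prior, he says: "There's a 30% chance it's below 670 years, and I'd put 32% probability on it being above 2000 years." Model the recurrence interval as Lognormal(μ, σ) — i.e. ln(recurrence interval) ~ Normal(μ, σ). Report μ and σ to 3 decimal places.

μ ≈ 7.085, σ ≈ 1.102

If T ~ Lognormal(μ,σ) then ln T ~ Normal(μ,σ), so the p-quantile of ln T is μ + z_p·σ.
ln(670) = 6.507 and ln(2000) = 7.601; z_{0.3} = -0.5244, z_{0.68} = 0.4677.
σ = (7.601 − 6.507)/(0.4677 − (-0.5244)) = 1.102.
μ = 6.507 − (-0.5244)·1.102 = 7.085.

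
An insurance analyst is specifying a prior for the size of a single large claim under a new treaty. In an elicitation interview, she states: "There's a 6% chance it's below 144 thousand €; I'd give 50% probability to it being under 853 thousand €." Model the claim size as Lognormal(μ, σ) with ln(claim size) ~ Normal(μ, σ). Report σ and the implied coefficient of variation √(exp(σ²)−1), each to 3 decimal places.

If T ~ Lognormal(μ,σ) then ln T ~ Normal(μ,σ), so the p-quantile of ln T is μ + z_p·σ.
ln(144) = 4.97 and ln(853) = 6.749; z_{0.06} = -1.555, z_{0.5} = 0.
σ = (6.749 − 4.97)/(0 − (-1.555)) = 1.144.
μ = 4.97 − (-1.555)·1.144 = 6.749.
CV = √(exp(σ²)−1) = √(exp(1.3092)−1) = 1.644.

σ ≈ 1.144, CV ≈ 1.644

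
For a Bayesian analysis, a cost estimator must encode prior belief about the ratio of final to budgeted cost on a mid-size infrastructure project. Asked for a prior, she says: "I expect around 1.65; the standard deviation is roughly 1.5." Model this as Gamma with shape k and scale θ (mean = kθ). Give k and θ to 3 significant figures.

k ≈ 1.21, θ ≈ 1.36

For Gamma(k, scale θ): mean = kθ, variance = kθ², so CV = 1/√k.
CV = SD/mean = 1.5/1.65 = 0.9091, hence k = 1/CV² = 1.21.
Then θ = mean/k = 1.65/1.21 = 1.36.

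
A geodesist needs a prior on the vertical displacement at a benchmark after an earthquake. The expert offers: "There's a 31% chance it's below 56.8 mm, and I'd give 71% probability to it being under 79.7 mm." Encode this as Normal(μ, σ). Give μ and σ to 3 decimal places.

The p-quantile of Normal(μ,σ) is μ + z_p·σ, with z_{0.31} = -0.4959 and z_{0.71} = 0.5534.
Eliminate σ: μ = (z₂·x₁ − z₁·x₂)/(z₂ − z₁) = (0.5534·56.8 − (-0.4959)·79.7)/1.049 = 67.622.
Then σ = (x₂ − x₁)/(z₂ − z₁) = (79.7 − 56.8)/1.049 = 21.825.

μ = 67.622, σ = 21.825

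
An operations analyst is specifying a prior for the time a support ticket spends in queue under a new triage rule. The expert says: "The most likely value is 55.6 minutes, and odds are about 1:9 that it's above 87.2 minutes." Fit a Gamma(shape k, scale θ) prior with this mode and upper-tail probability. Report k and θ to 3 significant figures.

Gamma(k,θ) with k>1 has mode (k−1)θ, so θ = 55.6/(k−1).
Need P(X < 87.2) = 0.9 with θ tied to k this way. Start at k = 2, θ = 55.6: P(X<87.2) ≈ 0.465.
Too low — raise k to concentrate. Iterating converges to k ≈ 10.2.
Then θ = 55.6/(10.2−1) ≈ 6.01.

k ≈ 10.2, θ ≈ 6.01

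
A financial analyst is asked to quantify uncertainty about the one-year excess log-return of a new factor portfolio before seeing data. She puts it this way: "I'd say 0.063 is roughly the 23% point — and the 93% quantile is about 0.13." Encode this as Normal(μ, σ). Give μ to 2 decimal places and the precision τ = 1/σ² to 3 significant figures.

The p-quantile of Normal(μ,σ) is μ + z_p·σ, with z_{0.23} = -0.7388 and z_{0.93} = 1.476.
Eliminate σ: μ = (z₂·x₁ − z₁·x₂)/(z₂ − z₁) = (1.476·0.063 − (-0.7388)·0.13)/2.215 = 0.09.
Then σ = (x₂ − x₁)/(z₂ − z₁) = (0.13 − 0.063)/2.215 = 0.03.
Precision τ = 1/σ² = 1/0.03025² = 1090.

μ = 0.09, τ = 1090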